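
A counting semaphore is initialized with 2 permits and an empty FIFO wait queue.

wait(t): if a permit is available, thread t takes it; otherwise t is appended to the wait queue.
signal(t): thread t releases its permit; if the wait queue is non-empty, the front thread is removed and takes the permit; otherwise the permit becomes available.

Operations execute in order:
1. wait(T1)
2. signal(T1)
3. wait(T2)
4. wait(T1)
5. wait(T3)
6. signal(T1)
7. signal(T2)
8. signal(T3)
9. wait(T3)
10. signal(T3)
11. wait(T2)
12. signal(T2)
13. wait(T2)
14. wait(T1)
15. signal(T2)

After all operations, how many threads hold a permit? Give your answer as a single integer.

Step 1: wait(T1) -> count=1 queue=[] holders={T1}
Step 2: signal(T1) -> count=2 queue=[] holders={none}
Step 3: wait(T2) -> count=1 queue=[] holders={T2}
Step 4: wait(T1) -> count=0 queue=[] holders={T1,T2}
Step 5: wait(T3) -> count=0 queue=[T3] holders={T1,T2}
Step 6: signal(T1) -> count=0 queue=[] holders={T2,T3}
Step 7: signal(T2) -> count=1 queue=[] holders={T3}
Step 8: signal(T3) -> count=2 queue=[] holders={none}
Step 9: wait(T3) -> count=1 queue=[] holders={T3}
Step 10: signal(T3) -> count=2 queue=[] holders={none}
Step 11: wait(T2) -> count=1 queue=[] holders={T2}
Step 12: signal(T2) -> count=2 queue=[] holders={none}
Step 13: wait(T2) -> count=1 queue=[] holders={T2}
Step 14: wait(T1) -> count=0 queue=[] holders={T1,T2}
Step 15: signal(T2) -> count=1 queue=[] holders={T1}
Final holders: {T1} -> 1 thread(s)

Answer: 1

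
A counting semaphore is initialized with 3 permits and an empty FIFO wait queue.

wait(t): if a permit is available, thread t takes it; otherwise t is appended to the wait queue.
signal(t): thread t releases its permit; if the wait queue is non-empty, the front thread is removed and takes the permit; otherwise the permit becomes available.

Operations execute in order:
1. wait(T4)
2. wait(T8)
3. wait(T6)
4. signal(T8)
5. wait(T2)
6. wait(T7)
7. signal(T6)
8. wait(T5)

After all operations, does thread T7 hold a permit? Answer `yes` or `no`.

Answer: yes

Derivation:
Step 1: wait(T4) -> count=2 queue=[] holders={T4}
Step 2: wait(T8) -> count=1 queue=[] holders={T4,T8}
Step 3: wait(T6) -> count=0 queue=[] holders={T4,T6,T8}
Step 4: signal(T8) -> count=1 queue=[] holders={T4,T6}
Step 5: wait(T2) -> count=0 queue=[] holders={T2,T4,T6}
Step 6: wait(T7) -> count=0 queue=[T7] holders={T2,T4,T6}
Step 7: signal(T6) -> count=0 queue=[] holders={T2,T4,T7}
Step 8: wait(T5) -> count=0 queue=[T5] holders={T2,T4,T7}
Final holders: {T2,T4,T7} -> T7 in holders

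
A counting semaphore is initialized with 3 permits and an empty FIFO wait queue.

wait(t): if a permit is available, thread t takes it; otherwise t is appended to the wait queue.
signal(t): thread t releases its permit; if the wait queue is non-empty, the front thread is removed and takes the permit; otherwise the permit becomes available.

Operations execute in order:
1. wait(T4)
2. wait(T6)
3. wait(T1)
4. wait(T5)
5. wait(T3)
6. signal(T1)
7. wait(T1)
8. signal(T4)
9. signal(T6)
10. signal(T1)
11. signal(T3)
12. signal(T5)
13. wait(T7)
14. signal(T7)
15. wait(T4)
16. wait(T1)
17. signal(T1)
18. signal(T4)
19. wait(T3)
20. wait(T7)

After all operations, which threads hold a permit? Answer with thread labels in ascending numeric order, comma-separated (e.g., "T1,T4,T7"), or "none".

Step 1: wait(T4) -> count=2 queue=[] holders={T4}
Step 2: wait(T6) -> count=1 queue=[] holders={T4,T6}
Step 3: wait(T1) -> count=0 queue=[] holders={T1,T4,T6}
Step 4: wait(T5) -> count=0 queue=[T5] holders={T1,T4,T6}
Step 5: wait(T3) -> count=0 queue=[T5,T3] holders={T1,T4,T6}
Step 6: signal(T1) -> count=0 queue=[T3] holders={T4,T5,T6}
Step 7: wait(T1) -> count=0 queue=[T3,T1] holders={T4,T5,T6}
Step 8: signal(T4) -> count=0 queue=[T1] holders={T3,T5,T6}
Step 9: signal(T6) -> count=0 queue=[] holders={T1,T3,T5}
Step 10: signal(T1) -> count=1 queue=[] holders={T3,T5}
Step 11: signal(T3) -> count=2 queue=[] holders={T5}
Step 12: signal(T5) -> count=3 queue=[] holders={none}
Step 13: wait(T7) -> count=2 queue=[] holders={T7}
Step 14: signal(T7) -> count=3 queue=[] holders={none}
Step 15: wait(T4) -> count=2 queue=[] holders={T4}
Step 16: wait(T1) -> count=1 queue=[] holders={T1,T4}
Step 17: signal(T1) -> count=2 queue=[] holders={T4}
Step 18: signal(T4) -> count=3 queue=[] holders={none}
Step 19: wait(T3) -> count=2 queue=[] holders={T3}
Step 20: wait(T7) -> count=1 queue=[] holders={T3,T7}
Final holders: T3,T7

Answer: T3,T7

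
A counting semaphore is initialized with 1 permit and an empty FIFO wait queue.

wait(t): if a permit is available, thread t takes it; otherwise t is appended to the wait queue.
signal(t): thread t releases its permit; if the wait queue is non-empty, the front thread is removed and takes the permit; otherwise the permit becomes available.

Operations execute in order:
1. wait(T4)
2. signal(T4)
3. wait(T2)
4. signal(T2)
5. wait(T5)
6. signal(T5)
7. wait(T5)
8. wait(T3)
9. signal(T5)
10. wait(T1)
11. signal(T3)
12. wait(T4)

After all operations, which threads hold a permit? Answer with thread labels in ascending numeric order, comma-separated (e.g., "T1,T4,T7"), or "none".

Step 1: wait(T4) -> count=0 queue=[] holders={T4}
Step 2: signal(T4) -> count=1 queue=[] holders={none}
Step 3: wait(T2) -> count=0 queue=[] holders={T2}
Step 4: signal(T2) -> count=1 queue=[] holders={none}
Step 5: wait(T5) -> count=0 queue=[] holders={T5}
Step 6: signal(T5) -> count=1 queue=[] holders={none}
Step 7: wait(T5) -> count=0 queue=[] holders={T5}
Step 8: wait(T3) -> count=0 queue=[T3] holders={T5}
Step 9: signal(T5) -> count=0 queue=[] holders={T3}
Step 10: wait(T1) -> count=0 queue=[T1] holders={T3}
Step 11: signal(T3) -> count=0 queue=[] holders={T1}
Step 12: wait(T4) -> count=0 queue=[T4] holders={T1}
Final holders: T1

Answer: T1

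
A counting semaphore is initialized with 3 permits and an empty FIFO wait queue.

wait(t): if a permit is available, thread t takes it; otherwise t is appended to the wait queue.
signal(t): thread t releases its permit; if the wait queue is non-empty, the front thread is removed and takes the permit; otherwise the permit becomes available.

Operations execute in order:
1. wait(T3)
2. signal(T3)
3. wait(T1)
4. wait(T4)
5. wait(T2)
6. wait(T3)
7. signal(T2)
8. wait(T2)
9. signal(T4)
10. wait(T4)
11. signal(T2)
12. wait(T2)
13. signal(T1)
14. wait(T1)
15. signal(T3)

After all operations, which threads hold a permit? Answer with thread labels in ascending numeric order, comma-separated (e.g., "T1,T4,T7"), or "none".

Step 1: wait(T3) -> count=2 queue=[] holders={T3}
Step 2: signal(T3) -> count=3 queue=[] holders={none}
Step 3: wait(T1) -> count=2 queue=[] holders={T1}
Step 4: wait(T4) -> count=1 queue=[] holders={T1,T4}
Step 5: wait(T2) -> count=0 queue=[] holders={T1,T2,T4}
Step 6: wait(T3) -> count=0 queue=[T3] holders={T1,T2,T4}
Step 7: signal(T2) -> count=0 queue=[] holders={T1,T3,T4}
Step 8: wait(T2) -> count=0 queue=[T2] holders={T1,T3,T4}
Step 9: signal(T4) -> count=0 queue=[] holders={T1,T2,T3}
Step 10: wait(T4) -> count=0 queue=[T4] holders={T1,T2,T3}
Step 11: signal(T2) -> count=0 queue=[] holders={T1,T3,T4}
Step 12: wait(T2) -> count=0 queue=[T2] holders={T1,T3,T4}
Step 13: signal(T1) -> count=0 queue=[] holders={T2,T3,T4}
Step 14: wait(T1) -> count=0 queue=[T1] holders={T2,T3,T4}
Step 15: signal(T3) -> count=0 queue=[] holders={T1,T2,T4}
Final holders: T1,T2,T4

Answer: T1,T2,T4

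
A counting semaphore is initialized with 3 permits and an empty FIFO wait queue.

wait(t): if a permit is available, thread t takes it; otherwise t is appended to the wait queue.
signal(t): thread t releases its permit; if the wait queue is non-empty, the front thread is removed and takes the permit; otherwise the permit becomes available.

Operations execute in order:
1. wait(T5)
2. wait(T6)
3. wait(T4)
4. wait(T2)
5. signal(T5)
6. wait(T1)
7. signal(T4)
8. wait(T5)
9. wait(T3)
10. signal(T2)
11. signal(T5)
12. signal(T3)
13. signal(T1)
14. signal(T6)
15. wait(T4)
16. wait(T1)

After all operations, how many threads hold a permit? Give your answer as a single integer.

Step 1: wait(T5) -> count=2 queue=[] holders={T5}
Step 2: wait(T6) -> count=1 queue=[] holders={T5,T6}
Step 3: wait(T4) -> count=0 queue=[] holders={T4,T5,T6}
Step 4: wait(T2) -> count=0 queue=[T2] holders={T4,T5,T6}
Step 5: signal(T5) -> count=0 queue=[] holders={T2,T4,T6}
Step 6: wait(T1) -> count=0 queue=[T1] holders={T2,T4,T6}
Step 7: signal(T4) -> count=0 queue=[] holders={T1,T2,T6}
Step 8: wait(T5) -> count=0 queue=[T5] holders={T1,T2,T6}
Step 9: wait(T3) -> count=0 queue=[T5,T3] holders={T1,T2,T6}
Step 10: signal(T2) -> count=0 queue=[T3] holders={T1,T5,T6}
Step 11: signal(T5) -> count=0 queue=[] holders={T1,T3,T6}
Step 12: signal(T3) -> count=1 queue=[] holders={T1,T6}
Step 13: signal(T1) -> count=2 queue=[] holders={T6}
Step 14: signal(T6) -> count=3 queue=[] holders={none}
Step 15: wait(T4) -> count=2 queue=[] holders={T4}
Step 16: wait(T1) -> count=1 queue=[] holders={T1,T4}
Final holders: {T1,T4} -> 2 thread(s)

Answer: 2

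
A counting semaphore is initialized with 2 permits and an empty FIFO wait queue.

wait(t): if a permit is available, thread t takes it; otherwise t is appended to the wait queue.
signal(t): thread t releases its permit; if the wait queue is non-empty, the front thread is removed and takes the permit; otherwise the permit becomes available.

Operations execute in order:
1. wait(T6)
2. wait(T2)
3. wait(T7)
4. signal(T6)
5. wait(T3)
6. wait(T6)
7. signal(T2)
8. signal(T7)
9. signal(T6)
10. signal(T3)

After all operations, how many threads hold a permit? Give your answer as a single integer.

Step 1: wait(T6) -> count=1 queue=[] holders={T6}
Step 2: wait(T2) -> count=0 queue=[] holders={T2,T6}
Step 3: wait(T7) -> count=0 queue=[T7] holders={T2,T6}
Step 4: signal(T6) -> count=0 queue=[] holders={T2,T7}
Step 5: wait(T3) -> count=0 queue=[T3] holders={T2,T7}
Step 6: wait(T6) -> count=0 queue=[T3,T6] holders={T2,T7}
Step 7: signal(T2) -> count=0 queue=[T6] holders={T3,T7}
Step 8: signal(T7) -> count=0 queue=[] holders={T3,T6}
Step 9: signal(T6) -> count=1 queue=[] holders={T3}
Step 10: signal(T3) -> count=2 queue=[] holders={none}
Final holders: {none} -> 0 thread(s)

Answer: 0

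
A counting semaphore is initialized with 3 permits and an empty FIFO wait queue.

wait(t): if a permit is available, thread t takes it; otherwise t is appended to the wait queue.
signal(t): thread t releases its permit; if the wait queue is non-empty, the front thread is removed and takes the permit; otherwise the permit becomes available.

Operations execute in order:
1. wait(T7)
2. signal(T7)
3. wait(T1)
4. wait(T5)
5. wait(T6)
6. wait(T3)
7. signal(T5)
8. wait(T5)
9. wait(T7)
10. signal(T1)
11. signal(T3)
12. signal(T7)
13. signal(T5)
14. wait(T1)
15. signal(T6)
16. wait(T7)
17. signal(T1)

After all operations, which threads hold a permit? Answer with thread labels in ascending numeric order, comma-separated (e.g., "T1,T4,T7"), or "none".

Step 1: wait(T7) -> count=2 queue=[] holders={T7}
Step 2: signal(T7) -> count=3 queue=[] holders={none}
Step 3: wait(T1) -> count=2 queue=[] holders={T1}
Step 4: wait(T5) -> count=1 queue=[] holders={T1,T5}
Step 5: wait(T6) -> count=0 queue=[] holders={T1,T5,T6}
Step 6: wait(T3) -> count=0 queue=[T3] holders={T1,T5,T6}
Step 7: signal(T5) -> count=0 queue=[] holders={T1,T3,T6}
Step 8: wait(T5) -> count=0 queue=[T5] holders={T1,T3,T6}
Step 9: wait(T7) -> count=0 queue=[T5,T7] holders={T1,T3,T6}
Step 10: signal(T1) -> count=0 queue=[T7] holders={T3,T5,T6}
Step 11: signal(T3) -> count=0 queue=[] holders={T5,T6,T7}
Step 12: signal(T7) -> count=1 queue=[] holders={T5,T6}
Step 13: signal(T5) -> count=2 queue=[] holders={T6}
Step 14: wait(T1) -> count=1 queue=[] holders={T1,T6}
Step 15: signal(T6) -> count=2 queue=[] holders={T1}
Step 16: wait(T7) -> count=1 queue=[] holders={T1,T7}
Step 17: signal(T1) -> count=2 queue=[] holders={T7}
Final holders: T7

Answer: T7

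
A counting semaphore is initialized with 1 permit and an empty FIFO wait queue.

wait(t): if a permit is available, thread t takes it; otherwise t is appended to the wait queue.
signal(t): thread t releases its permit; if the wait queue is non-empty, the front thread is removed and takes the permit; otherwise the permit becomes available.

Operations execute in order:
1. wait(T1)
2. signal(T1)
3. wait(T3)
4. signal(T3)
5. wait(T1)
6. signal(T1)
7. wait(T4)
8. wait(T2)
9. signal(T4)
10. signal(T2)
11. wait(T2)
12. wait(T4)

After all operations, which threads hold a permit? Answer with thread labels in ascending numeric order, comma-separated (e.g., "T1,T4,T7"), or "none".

Step 1: wait(T1) -> count=0 queue=[] holders={T1}
Step 2: signal(T1) -> count=1 queue=[] holders={none}
Step 3: wait(T3) -> count=0 queue=[] holders={T3}
Step 4: signal(T3) -> count=1 queue=[] holders={none}
Step 5: wait(T1) -> count=0 queue=[] holders={T1}
Step 6: signal(T1) -> count=1 queue=[] holders={none}
Step 7: wait(T4) -> count=0 queue=[] holders={T4}
Step 8: wait(T2) -> count=0 queue=[T2] holders={T4}
Step 9: signal(T4) -> count=0 queue=[] holders={T2}
Step 10: signal(T2) -> count=1 queue=[] holders={none}
Step 11: wait(T2) -> count=0 queue=[] holders={T2}
Step 12: wait(T4) -> count=0 queue=[T4] holders={T2}
Final holders: T2

Answer: T2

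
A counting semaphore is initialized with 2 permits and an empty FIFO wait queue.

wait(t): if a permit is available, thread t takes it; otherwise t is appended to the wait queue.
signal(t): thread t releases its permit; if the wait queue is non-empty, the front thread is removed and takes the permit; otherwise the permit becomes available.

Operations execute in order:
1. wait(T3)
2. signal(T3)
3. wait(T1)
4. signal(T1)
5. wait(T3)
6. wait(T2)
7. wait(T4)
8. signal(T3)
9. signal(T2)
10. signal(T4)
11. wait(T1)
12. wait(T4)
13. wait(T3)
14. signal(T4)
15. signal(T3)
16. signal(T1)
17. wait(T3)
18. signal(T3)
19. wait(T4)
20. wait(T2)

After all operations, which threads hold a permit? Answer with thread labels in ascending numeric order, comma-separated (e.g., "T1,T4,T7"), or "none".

Step 1: wait(T3) -> count=1 queue=[] holders={T3}
Step 2: signal(T3) -> count=2 queue=[] holders={none}
Step 3: wait(T1) -> count=1 queue=[] holders={T1}
Step 4: signal(T1) -> count=2 queue=[] holders={none}
Step 5: wait(T3) -> count=1 queue=[] holders={T3}
Step 6: wait(T2) -> count=0 queue=[] holders={T2,T3}
Step 7: wait(T4) -> count=0 queue=[T4] holders={T2,T3}
Step 8: signal(T3) -> count=0 queue=[] holders={T2,T4}
Step 9: signal(T2) -> count=1 queue=[] holders={T4}
Step 10: signal(T4) -> count=2 queue=[] holders={none}
Step 11: wait(T1) -> count=1 queue=[] holders={T1}
Step 12: wait(T4) -> count=0 queue=[] holders={T1,T4}
Step 13: wait(T3) -> count=0 queue=[T3] holders={T1,T4}
Step 14: signal(T4) -> count=0 queue=[] holders={T1,T3}
Step 15: signal(T3) -> count=1 queue=[] holders={T1}
Step 16: signal(T1) -> count=2 queue=[] holders={none}
Step 17: wait(T3) -> count=1 queue=[] holders={T3}
Step 18: signal(T3) -> count=2 queue=[] holders={none}
Step 19: wait(T4) -> count=1 queue=[] holders={T4}
Step 20: wait(T2) -> count=0 queue=[] holders={T2,T4}
Final holders: T2,T4

Answer: T2,T4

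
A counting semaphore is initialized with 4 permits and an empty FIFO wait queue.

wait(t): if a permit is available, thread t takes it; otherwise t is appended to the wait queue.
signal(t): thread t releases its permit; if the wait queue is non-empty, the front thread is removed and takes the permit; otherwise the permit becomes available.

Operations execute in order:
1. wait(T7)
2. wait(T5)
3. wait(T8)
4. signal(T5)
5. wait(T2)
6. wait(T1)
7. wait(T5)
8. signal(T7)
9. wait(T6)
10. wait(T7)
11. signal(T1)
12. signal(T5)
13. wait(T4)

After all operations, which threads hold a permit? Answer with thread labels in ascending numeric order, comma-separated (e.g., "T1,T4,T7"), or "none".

Step 1: wait(T7) -> count=3 queue=[] holders={T7}
Step 2: wait(T5) -> count=2 queue=[] holders={T5,T7}
Step 3: wait(T8) -> count=1 queue=[] holders={T5,T7,T8}
Step 4: signal(T5) -> count=2 queue=[] holders={T7,T8}
Step 5: wait(T2) -> count=1 queue=[] holders={T2,T7,T8}
Step 6: wait(T1) -> count=0 queue=[] holders={T1,T2,T7,T8}
Step 7: wait(T5) -> count=0 queue=[T5] holders={T1,T2,T7,T8}
Step 8: signal(T7) -> count=0 queue=[] holders={T1,T2,T5,T8}
Step 9: wait(T6) -> count=0 queue=[T6] holders={T1,T2,T5,T8}
Step 10: wait(T7) -> count=0 queue=[T6,T7] holders={T1,T2,T5,T8}
Step 11: signal(T1) -> count=0 queue=[T7] holders={T2,T5,T6,T8}
Step 12: signal(T5) -> count=0 queue=[] holders={T2,T6,T7,T8}
Step 13: wait(T4) -> count=0 queue=[T4] holders={T2,T6,T7,T8}
Final holders: T2,T6,T7,T8

Answer: T2,T6,T7,T8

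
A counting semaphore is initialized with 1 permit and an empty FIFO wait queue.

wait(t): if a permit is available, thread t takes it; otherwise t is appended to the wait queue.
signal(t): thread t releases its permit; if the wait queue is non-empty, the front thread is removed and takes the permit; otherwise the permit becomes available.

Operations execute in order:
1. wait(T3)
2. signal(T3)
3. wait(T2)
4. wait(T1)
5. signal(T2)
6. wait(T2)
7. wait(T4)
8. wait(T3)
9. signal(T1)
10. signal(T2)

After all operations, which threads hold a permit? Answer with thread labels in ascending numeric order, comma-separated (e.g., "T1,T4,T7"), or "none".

Step 1: wait(T3) -> count=0 queue=[] holders={T3}
Step 2: signal(T3) -> count=1 queue=[] holders={none}
Step 3: wait(T2) -> count=0 queue=[] holders={T2}
Step 4: wait(T1) -> count=0 queue=[T1] holders={T2}
Step 5: signal(T2) -> count=0 queue=[] holders={T1}
Step 6: wait(T2) -> count=0 queue=[T2] holders={T1}
Step 7: wait(T4) -> count=0 queue=[T2,T4] holders={T1}
Step 8: wait(T3) -> count=0 queue=[T2,T4,T3] holders={T1}
Step 9: signal(T1) -> count=0 queue=[T4,T3] holders={T2}
Step 10: signal(T2) -> count=0 queue=[T3] holders={T4}
Final holders: T4

Answer: T4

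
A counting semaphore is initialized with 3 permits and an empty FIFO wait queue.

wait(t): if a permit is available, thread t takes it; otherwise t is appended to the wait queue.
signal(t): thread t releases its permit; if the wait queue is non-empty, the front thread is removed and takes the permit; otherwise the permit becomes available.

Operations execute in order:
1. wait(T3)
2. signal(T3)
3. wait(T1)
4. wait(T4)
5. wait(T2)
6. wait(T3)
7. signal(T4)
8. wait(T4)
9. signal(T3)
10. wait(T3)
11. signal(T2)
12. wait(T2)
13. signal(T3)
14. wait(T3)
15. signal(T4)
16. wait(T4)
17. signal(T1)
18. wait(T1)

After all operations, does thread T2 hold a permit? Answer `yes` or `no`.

Answer: yes

Derivation:
Step 1: wait(T3) -> count=2 queue=[] holders={T3}
Step 2: signal(T3) -> count=3 queue=[] holders={none}
Step 3: wait(T1) -> count=2 queue=[] holders={T1}
Step 4: wait(T4) -> count=1 queue=[] holders={T1,T4}
Step 5: wait(T2) -> count=0 queue=[] holders={T1,T2,T4}
Step 6: wait(T3) -> count=0 queue=[T3] holders={T1,T2,T4}
Step 7: signal(T4) -> count=0 queue=[] holders={T1,T2,T3}
Step 8: wait(T4) -> count=0 queue=[T4] holders={T1,T2,T3}
Step 9: signal(T3) -> count=0 queue=[] holders={T1,T2,T4}
Step 10: wait(T3) -> count=0 queue=[T3] holders={T1,T2,T4}
Step 11: signal(T2) -> count=0 queue=[] holders={T1,T3,T4}
Step 12: wait(T2) -> count=0 queue=[T2] holders={T1,T3,T4}
Step 13: signal(T3) -> count=0 queue=[] holders={T1,T2,T4}
Step 14: wait(T3) -> count=0 queue=[T3] holders={T1,T2,T4}
Step 15: signal(T4) -> count=0 queue=[] holders={T1,T2,T3}
Step 16: wait(T4) -> count=0 queue=[T4] holders={T1,T2,T3}
Step 17: signal(T1) -> count=0 queue=[] holders={T2,T3,T4}
Step 18: wait(T1) -> count=0 queue=[T1] holders={T2,T3,T4}
Final holders: {T2,T3,T4} -> T2 in holders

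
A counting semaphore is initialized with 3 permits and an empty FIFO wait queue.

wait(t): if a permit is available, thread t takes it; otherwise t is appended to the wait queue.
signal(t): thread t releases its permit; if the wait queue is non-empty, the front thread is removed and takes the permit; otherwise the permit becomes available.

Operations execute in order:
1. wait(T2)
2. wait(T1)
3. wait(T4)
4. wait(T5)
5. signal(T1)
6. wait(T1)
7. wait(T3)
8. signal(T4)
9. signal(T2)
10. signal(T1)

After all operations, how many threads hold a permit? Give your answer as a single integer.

Step 1: wait(T2) -> count=2 queue=[] holders={T2}
Step 2: wait(T1) -> count=1 queue=[] holders={T1,T2}
Step 3: wait(T4) -> count=0 queue=[] holders={T1,T2,T4}
Step 4: wait(T5) -> count=0 queue=[T5] holders={T1,T2,T4}
Step 5: signal(T1) -> count=0 queue=[] holders={T2,T4,T5}
Step 6: wait(T1) -> count=0 queue=[T1] holders={T2,T4,T5}
Step 7: wait(T3) -> count=0 queue=[T1,T3] holders={T2,T4,T5}
Step 8: signal(T4) -> count=0 queue=[T3] holders={T1,T2,T5}
Step 9: signal(T2) -> count=0 queue=[] holders={T1,T3,T5}
Step 10: signal(T1) -> count=1 queue=[] holders={T3,T5}
Final holders: {T3,T5} -> 2 thread(s)

Answer: 2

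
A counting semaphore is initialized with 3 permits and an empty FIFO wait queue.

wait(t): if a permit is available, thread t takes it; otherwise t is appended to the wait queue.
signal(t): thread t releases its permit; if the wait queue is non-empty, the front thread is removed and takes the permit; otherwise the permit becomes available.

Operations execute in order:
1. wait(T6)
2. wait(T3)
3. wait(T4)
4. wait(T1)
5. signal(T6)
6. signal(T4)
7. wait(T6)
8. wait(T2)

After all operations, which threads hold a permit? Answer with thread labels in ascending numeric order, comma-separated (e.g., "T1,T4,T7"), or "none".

Answer: T1,T3,T6

Derivation:
Step 1: wait(T6) -> count=2 queue=[] holders={T6}
Step 2: wait(T3) -> count=1 queue=[] holders={T3,T6}
Step 3: wait(T4) -> count=0 queue=[] holders={T3,T4,T6}
Step 4: wait(T1) -> count=0 queue=[T1] holders={T3,T4,T6}
Step 5: signal(T6) -> count=0 queue=[] holders={T1,T3,T4}
Step 6: signal(T4) -> count=1 queue=[] holders={T1,T3}
Step 7: wait(T6) -> count=0 queue=[] holders={T1,T3,T6}
Step 8: wait(T2) -> count=0 queue=[T2] holders={T1,T3,T6}
Final holders: T1,T3,T6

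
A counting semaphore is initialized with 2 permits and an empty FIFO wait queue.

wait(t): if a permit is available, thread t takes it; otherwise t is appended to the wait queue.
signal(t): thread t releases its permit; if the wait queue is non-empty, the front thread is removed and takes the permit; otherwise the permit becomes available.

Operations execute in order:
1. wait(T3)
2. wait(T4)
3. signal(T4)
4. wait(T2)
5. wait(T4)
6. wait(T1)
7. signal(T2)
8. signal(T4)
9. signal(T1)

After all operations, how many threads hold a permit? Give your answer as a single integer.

Answer: 1

Derivation:
Step 1: wait(T3) -> count=1 queue=[] holders={T3}
Step 2: wait(T4) -> count=0 queue=[] holders={T3,T4}
Step 3: signal(T4) -> count=1 queue=[] holders={T3}
Step 4: wait(T2) -> count=0 queue=[] holders={T2,T3}
Step 5: wait(T4) -> count=0 queue=[T4] holders={T2,T3}
Step 6: wait(T1) -> count=0 queue=[T4,T1] holders={T2,T3}
Step 7: signal(T2) -> count=0 queue=[T1] holders={T3,T4}
Step 8: signal(T4) -> count=0 queue=[] holders={T1,T3}
Step 9: signal(T1) -> count=1 queue=[] holders={T3}
Final holders: {T3} -> 1 thread(s)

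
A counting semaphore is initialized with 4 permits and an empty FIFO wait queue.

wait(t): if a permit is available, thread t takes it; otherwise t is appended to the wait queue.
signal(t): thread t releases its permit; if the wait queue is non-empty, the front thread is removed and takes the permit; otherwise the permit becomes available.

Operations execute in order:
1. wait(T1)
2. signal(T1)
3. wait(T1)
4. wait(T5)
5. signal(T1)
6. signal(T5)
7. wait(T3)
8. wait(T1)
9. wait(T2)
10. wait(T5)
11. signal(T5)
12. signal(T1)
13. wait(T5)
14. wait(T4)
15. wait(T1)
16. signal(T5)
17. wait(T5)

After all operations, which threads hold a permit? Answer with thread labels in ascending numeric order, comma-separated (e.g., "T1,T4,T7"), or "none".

Step 1: wait(T1) -> count=3 queue=[] holders={T1}
Step 2: signal(T1) -> count=4 queue=[] holders={none}
Step 3: wait(T1) -> count=3 queue=[] holders={T1}
Step 4: wait(T5) -> count=2 queue=[] holders={T1,T5}
Step 5: signal(T1) -> count=3 queue=[] holders={T5}
Step 6: signal(T5) -> count=4 queue=[] holders={none}
Step 7: wait(T3) -> count=3 queue=[] holders={T3}
Step 8: wait(T1) -> count=2 queue=[] holders={T1,T3}
Step 9: wait(T2) -> count=1 queue=[] holders={T1,T2,T3}
Step 10: wait(T5) -> count=0 queue=[] holders={T1,T2,T3,T5}
Step 11: signal(T5) -> count=1 queue=[] holders={T1,T2,T3}
Step 12: signal(T1) -> count=2 queue=[] holders={T2,T3}
Step 13: wait(T5) -> count=1 queue=[] holders={T2,T3,T5}
Step 14: wait(T4) -> count=0 queue=[] holders={T2,T3,T4,T5}
Step 15: wait(T1) -> count=0 queue=[T1] holders={T2,T3,T4,T5}
Step 16: signal(T5) -> count=0 queue=[] holders={T1,T2,T3,T4}
Step 17: wait(T5) -> count=0 queue=[T5] holders={T1,T2,T3,T4}
Final holders: T1,T2,T3,T4

Answer: T1,T2,T3,T4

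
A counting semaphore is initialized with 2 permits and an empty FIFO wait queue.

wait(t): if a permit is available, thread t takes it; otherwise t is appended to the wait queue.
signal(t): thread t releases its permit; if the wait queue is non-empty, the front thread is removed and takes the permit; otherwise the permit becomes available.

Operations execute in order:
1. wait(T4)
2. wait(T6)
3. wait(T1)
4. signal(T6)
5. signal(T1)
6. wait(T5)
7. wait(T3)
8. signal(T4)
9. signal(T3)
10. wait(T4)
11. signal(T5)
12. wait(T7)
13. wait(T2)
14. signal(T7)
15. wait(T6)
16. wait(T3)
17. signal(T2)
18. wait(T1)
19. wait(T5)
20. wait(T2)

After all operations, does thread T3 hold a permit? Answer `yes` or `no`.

Step 1: wait(T4) -> count=1 queue=[] holders={T4}
Step 2: wait(T6) -> count=0 queue=[] holders={T4,T6}
Step 3: wait(T1) -> count=0 queue=[T1] holders={T4,T6}
Step 4: signal(T6) -> count=0 queue=[] holders={T1,T4}
Step 5: signal(T1) -> count=1 queue=[] holders={T4}
Step 6: wait(T5) -> count=0 queue=[] holders={T4,T5}
Step 7: wait(T3) -> count=0 queue=[T3] holders={T4,T5}
Step 8: signal(T4) -> count=0 queue=[] holders={T3,T5}
Step 9: signal(T3) -> count=1 queue=[] holders={T5}
Step 10: wait(T4) -> count=0 queue=[] holders={T4,T5}
Step 11: signal(T5) -> count=1 queue=[] holders={T4}
Step 12: wait(T7) -> count=0 queue=[] holders={T4,T7}
Step 13: wait(T2) -> count=0 queue=[T2] holders={T4,T7}
Step 14: signal(T7) -> count=0 queue=[] holders={T2,T4}
Step 15: wait(T6) -> count=0 queue=[T6] holders={T2,T4}
Step 16: wait(T3) -> count=0 queue=[T6,T3] holders={T2,T4}
Step 17: signal(T2) -> count=0 queue=[T3] holders={T4,T6}
Step 18: wait(T1) -> count=0 queue=[T3,T1] holders={T4,T6}
Step 19: wait(T5) -> count=0 queue=[T3,T1,T5] holders={T4,T6}
Step 20: wait(T2) -> count=0 queue=[T3,T1,T5,T2] holders={T4,T6}
Final holders: {T4,T6} -> T3 not in holders

Answer: no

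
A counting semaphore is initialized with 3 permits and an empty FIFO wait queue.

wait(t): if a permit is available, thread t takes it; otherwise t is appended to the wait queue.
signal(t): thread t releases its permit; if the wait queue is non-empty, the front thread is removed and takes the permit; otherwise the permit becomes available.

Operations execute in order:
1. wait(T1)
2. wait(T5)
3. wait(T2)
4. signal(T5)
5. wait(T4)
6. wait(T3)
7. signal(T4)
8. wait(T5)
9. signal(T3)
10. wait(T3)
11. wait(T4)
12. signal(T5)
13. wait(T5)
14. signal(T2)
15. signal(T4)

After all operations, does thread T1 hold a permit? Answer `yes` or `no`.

Step 1: wait(T1) -> count=2 queue=[] holders={T1}
Step 2: wait(T5) -> count=1 queue=[] holders={T1,T5}
Step 3: wait(T2) -> count=0 queue=[] holders={T1,T2,T5}
Step 4: signal(T5) -> count=1 queue=[] holders={T1,T2}
Step 5: wait(T4) -> count=0 queue=[] holders={T1,T2,T4}
Step 6: wait(T3) -> count=0 queue=[T3] holders={T1,T2,T4}
Step 7: signal(T4) -> count=0 queue=[] holders={T1,T2,T3}
Step 8: wait(T5) -> count=0 queue=[T5] holders={T1,T2,T3}
Step 9: signal(T3) -> count=0 queue=[] holders={T1,T2,T5}
Step 10: wait(T3) -> count=0 queue=[T3] holders={T1,T2,T5}
Step 11: wait(T4) -> count=0 queue=[T3,T4] holders={T1,T2,T5}
Step 12: signal(T5) -> count=0 queue=[T4] holders={T1,T2,T3}
Step 13: wait(T5) -> count=0 queue=[T4,T5] holders={T1,T2,T3}
Step 14: signal(T2) -> count=0 queue=[T5] holders={T1,T3,T4}
Step 15: signal(T4) -> count=0 queue=[] holders={T1,T3,T5}
Final holders: {T1,T3,T5} -> T1 in holders

Answer: yes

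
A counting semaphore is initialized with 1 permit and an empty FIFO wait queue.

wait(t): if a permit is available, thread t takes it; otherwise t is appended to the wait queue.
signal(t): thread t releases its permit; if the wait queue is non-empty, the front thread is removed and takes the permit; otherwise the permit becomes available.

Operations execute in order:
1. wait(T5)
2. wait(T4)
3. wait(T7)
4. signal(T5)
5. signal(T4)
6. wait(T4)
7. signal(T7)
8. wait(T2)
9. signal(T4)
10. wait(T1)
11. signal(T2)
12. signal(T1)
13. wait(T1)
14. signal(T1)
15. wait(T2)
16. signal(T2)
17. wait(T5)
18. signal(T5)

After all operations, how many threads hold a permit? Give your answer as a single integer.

Step 1: wait(T5) -> count=0 queue=[] holders={T5}
Step 2: wait(T4) -> count=0 queue=[T4] holders={T5}
Step 3: wait(T7) -> count=0 queue=[T4,T7] holders={T5}
Step 4: signal(T5) -> count=0 queue=[T7] holders={T4}
Step 5: signal(T4) -> count=0 queue=[] holders={T7}
Step 6: wait(T4) -> count=0 queue=[T4] holders={T7}
Step 7: signal(T7) -> count=0 queue=[] holders={T4}
Step 8: wait(T2) -> count=0 queue=[T2] holders={T4}
Step 9: signal(T4) -> count=0 queue=[] holders={T2}
Step 10: wait(T1) -> count=0 queue=[T1] holders={T2}
Step 11: signal(T2) -> count=0 queue=[] holders={T1}
Step 12: signal(T1) -> count=1 queue=[] holders={none}
Step 13: wait(T1) -> count=0 queue=[] holders={T1}
Step 14: signal(T1) -> count=1 queue=[] holders={none}
Step 15: wait(T2) -> count=0 queue=[] holders={T2}
Step 16: signal(T2) -> count=1 queue=[] holders={none}
Step 17: wait(T5) -> count=0 queue=[] holders={T5}
Step 18: signal(T5) -> count=1 queue=[] holders={none}
Final holders: {none} -> 0 thread(s)

Answer: 0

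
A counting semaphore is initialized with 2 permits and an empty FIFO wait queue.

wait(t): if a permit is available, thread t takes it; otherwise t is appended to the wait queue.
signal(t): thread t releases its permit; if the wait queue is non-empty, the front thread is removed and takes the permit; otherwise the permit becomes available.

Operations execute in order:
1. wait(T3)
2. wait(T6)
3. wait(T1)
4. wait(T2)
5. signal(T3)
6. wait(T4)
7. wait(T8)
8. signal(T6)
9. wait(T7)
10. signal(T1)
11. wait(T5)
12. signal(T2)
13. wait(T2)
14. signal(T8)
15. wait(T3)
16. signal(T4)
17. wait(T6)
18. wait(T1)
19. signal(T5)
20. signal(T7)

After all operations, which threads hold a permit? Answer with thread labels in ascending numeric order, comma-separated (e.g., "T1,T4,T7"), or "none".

Step 1: wait(T3) -> count=1 queue=[] holders={T3}
Step 2: wait(T6) -> count=0 queue=[] holders={T3,T6}
Step 3: wait(T1) -> count=0 queue=[T1] holders={T3,T6}
Step 4: wait(T2) -> count=0 queue=[T1,T2] holders={T3,T6}
Step 5: signal(T3) -> count=0 queue=[T2] holders={T1,T6}
Step 6: wait(T4) -> count=0 queue=[T2,T4] holders={T1,T6}
Step 7: wait(T8) -> count=0 queue=[T2,T4,T8] holders={T1,T6}
Step 8: signal(T6) -> count=0 queue=[T4,T8] holders={T1,T2}
Step 9: wait(T7) -> count=0 queue=[T4,T8,T7] holders={T1,T2}
Step 10: signal(T1) -> count=0 queue=[T8,T7] holders={T2,T4}
Step 11: wait(T5) -> count=0 queue=[T8,T7,T5] holders={T2,T4}
Step 12: signal(T2) -> count=0 queue=[T7,T5] holders={T4,T8}
Step 13: wait(T2) -> count=0 queue=[T7,T5,T2] holders={T4,T8}
Step 14: signal(T8) -> count=0 queue=[T5,T2] holders={T4,T7}
Step 15: wait(T3) -> count=0 queue=[T5,T2,T3] holders={T4,T7}
Step 16: signal(T4) -> count=0 queue=[T2,T3] holders={T5,T7}
Step 17: wait(T6) -> count=0 queue=[T2,T3,T6] holders={T5,T7}
Step 18: wait(T1) -> count=0 queue=[T2,T3,T6,T1] holders={T5,T7}
Step 19: signal(T5) -> count=0 queue=[T3,T6,T1] holders={T2,T7}
Step 20: signal(T7) -> count=0 queue=[T6,T1] holders={T2,T3}
Final holders: T2,T3

Answer: T2,T3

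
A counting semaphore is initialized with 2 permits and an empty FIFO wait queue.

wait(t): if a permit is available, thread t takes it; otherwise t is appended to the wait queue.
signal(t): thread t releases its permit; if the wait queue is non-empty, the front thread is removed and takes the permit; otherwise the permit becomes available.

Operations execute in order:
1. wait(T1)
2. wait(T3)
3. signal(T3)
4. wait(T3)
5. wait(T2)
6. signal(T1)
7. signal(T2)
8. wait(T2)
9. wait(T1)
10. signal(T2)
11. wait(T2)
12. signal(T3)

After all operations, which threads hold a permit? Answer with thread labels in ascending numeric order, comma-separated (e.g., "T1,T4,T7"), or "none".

Answer: T1,T2

Derivation:
Step 1: wait(T1) -> count=1 queue=[] holders={T1}
Step 2: wait(T3) -> count=0 queue=[] holders={T1,T3}
Step 3: signal(T3) -> count=1 queue=[] holders={T1}
Step 4: wait(T3) -> count=0 queue=[] holders={T1,T3}
Step 5: wait(T2) -> count=0 queue=[T2] holders={T1,T3}
Step 6: signal(T1) -> count=0 queue=[] holders={T2,T3}
Step 7: signal(T2) -> count=1 queue=[] holders={T3}
Step 8: wait(T2) -> count=0 queue=[] holders={T2,T3}
Step 9: wait(T1) -> count=0 queue=[T1] holders={T2,T3}
Step 10: signal(T2) -> count=0 queue=[] holders={T1,T3}
Step 11: wait(T2) -> count=0 queue=[T2] holders={T1,T3}
Step 12: signal(T3) -> count=0 queue=[] holders={T1,T2}
Final holders: T1,T2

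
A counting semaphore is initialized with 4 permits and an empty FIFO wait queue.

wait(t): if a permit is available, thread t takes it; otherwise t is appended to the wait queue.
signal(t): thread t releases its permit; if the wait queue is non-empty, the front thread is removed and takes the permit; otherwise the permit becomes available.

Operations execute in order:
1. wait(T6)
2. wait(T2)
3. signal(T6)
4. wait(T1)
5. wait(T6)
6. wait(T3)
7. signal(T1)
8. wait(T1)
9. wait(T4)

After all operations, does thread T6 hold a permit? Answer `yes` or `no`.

Answer: yes

Derivation:
Step 1: wait(T6) -> count=3 queue=[] holders={T6}
Step 2: wait(T2) -> count=2 queue=[] holders={T2,T6}
Step 3: signal(T6) -> count=3 queue=[] holders={T2}
Step 4: wait(T1) -> count=2 queue=[] holders={T1,T2}
Step 5: wait(T6) -> count=1 queue=[] holders={T1,T2,T6}
Step 6: wait(T3) -> count=0 queue=[] holders={T1,T2,T3,T6}
Step 7: signal(T1) -> count=1 queue=[] holders={T2,T3,T6}
Step 8: wait(T1) -> count=0 queue=[] holders={T1,T2,T3,T6}
Step 9: wait(T4) -> count=0 queue=[T4] holders={T1,T2,T3,T6}
Final holders: {T1,T2,T3,T6} -> T6 in holders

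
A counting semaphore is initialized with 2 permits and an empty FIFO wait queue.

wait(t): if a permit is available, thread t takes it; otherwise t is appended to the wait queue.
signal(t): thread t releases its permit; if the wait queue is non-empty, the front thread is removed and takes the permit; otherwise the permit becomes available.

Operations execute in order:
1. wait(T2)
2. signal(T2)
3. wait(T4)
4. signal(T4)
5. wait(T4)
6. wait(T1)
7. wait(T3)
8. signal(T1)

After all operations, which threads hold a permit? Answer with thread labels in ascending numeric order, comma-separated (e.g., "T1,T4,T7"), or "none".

Step 1: wait(T2) -> count=1 queue=[] holders={T2}
Step 2: signal(T2) -> count=2 queue=[] holders={none}
Step 3: wait(T4) -> count=1 queue=[] holders={T4}
Step 4: signal(T4) -> count=2 queue=[] holders={none}
Step 5: wait(T4) -> count=1 queue=[] holders={T4}
Step 6: wait(T1) -> count=0 queue=[] holders={T1,T4}
Step 7: wait(T3) -> count=0 queue=[T3] holders={T1,T4}
Step 8: signal(T1) -> count=0 queue=[] holders={T3,T4}
Final holders: T3,T4

Answer: T3,T4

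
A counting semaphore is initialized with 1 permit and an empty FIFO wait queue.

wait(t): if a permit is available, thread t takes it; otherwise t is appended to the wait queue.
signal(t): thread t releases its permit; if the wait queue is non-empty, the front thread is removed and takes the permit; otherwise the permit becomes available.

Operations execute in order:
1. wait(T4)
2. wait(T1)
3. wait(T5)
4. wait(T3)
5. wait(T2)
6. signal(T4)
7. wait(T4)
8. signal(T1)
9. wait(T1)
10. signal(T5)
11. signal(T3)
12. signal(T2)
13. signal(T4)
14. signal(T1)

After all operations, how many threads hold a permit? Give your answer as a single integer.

Step 1: wait(T4) -> count=0 queue=[] holders={T4}
Step 2: wait(T1) -> count=0 queue=[T1] holders={T4}
Step 3: wait(T5) -> count=0 queue=[T1,T5] holders={T4}
Step 4: wait(T3) -> count=0 queue=[T1,T5,T3] holders={T4}
Step 5: wait(T2) -> count=0 queue=[T1,T5,T3,T2] holders={T4}
Step 6: signal(T4) -> count=0 queue=[T5,T3,T2] holders={T1}
Step 7: wait(T4) -> count=0 queue=[T5,T3,T2,T4] holders={T1}
Step 8: signal(T1) -> count=0 queue=[T3,T2,T4] holders={T5}
Step 9: wait(T1) -> count=0 queue=[T3,T2,T4,T1] holders={T5}
Step 10: signal(T5) -> count=0 queue=[T2,T4,T1] holders={T3}
Step 11: signal(T3) -> count=0 queue=[T4,T1] holders={T2}
Step 12: signal(T2) -> count=0 queue=[T1] holders={T4}
Step 13: signal(T4) -> count=0 queue=[] holders={T1}
Step 14: signal(T1) -> count=1 queue=[] holders={none}
Final holders: {none} -> 0 thread(s)

Answer: 0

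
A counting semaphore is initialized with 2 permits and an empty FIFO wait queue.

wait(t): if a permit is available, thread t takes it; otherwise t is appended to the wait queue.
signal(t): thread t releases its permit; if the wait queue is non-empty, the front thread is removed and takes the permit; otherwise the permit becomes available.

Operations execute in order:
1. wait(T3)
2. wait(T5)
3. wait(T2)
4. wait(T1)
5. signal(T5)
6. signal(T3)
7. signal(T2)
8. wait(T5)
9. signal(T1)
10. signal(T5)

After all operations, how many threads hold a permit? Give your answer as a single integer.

Step 1: wait(T3) -> count=1 queue=[] holders={T3}
Step 2: wait(T5) -> count=0 queue=[] holders={T3,T5}
Step 3: wait(T2) -> count=0 queue=[T2] holders={T3,T5}
Step 4: wait(T1) -> count=0 queue=[T2,T1] holders={T3,T5}
Step 5: signal(T5) -> count=0 queue=[T1] holders={T2,T3}
Step 6: signal(T3) -> count=0 queue=[] holders={T1,T2}
Step 7: signal(T2) -> count=1 queue=[] holders={T1}
Step 8: wait(T5) -> count=0 queue=[] holders={T1,T5}
Step 9: signal(T1) -> count=1 queue=[] holders={T5}
Step 10: signal(T5) -> count=2 queue=[] holders={none}
Final holders: {none} -> 0 thread(s)

Answer: 0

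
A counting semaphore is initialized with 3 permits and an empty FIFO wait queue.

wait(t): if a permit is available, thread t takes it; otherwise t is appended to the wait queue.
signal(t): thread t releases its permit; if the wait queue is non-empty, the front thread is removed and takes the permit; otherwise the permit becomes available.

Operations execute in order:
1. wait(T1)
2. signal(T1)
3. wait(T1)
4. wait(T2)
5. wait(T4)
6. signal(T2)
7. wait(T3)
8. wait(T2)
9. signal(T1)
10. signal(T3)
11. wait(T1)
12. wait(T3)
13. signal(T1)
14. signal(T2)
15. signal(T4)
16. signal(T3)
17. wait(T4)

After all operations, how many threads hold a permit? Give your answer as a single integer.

Step 1: wait(T1) -> count=2 queue=[] holders={T1}
Step 2: signal(T1) -> count=3 queue=[] holders={none}
Step 3: wait(T1) -> count=2 queue=[] holders={T1}
Step 4: wait(T2) -> count=1 queue=[] holders={T1,T2}
Step 5: wait(T4) -> count=0 queue=[] holders={T1,T2,T4}
Step 6: signal(T2) -> count=1 queue=[] holders={T1,T4}
Step 7: wait(T3) -> count=0 queue=[] holders={T1,T3,T4}
Step 8: wait(T2) -> count=0 queue=[T2] holders={T1,T3,T4}
Step 9: signal(T1) -> count=0 queue=[] holders={T2,T3,T4}
Step 10: signal(T3) -> count=1 queue=[] holders={T2,T4}
Step 11: wait(T1) -> count=0 queue=[] holders={T1,T2,T4}
Step 12: wait(T3) -> count=0 queue=[T3] holders={T1,T2,T4}
Step 13: signal(T1) -> count=0 queue=[] holders={T2,T3,T4}
Step 14: signal(T2) -> count=1 queue=[] holders={T3,T4}
Step 15: signal(T4) -> count=2 queue=[] holders={T3}
Step 16: signal(T3) -> count=3 queue=[] holders={none}
Step 17: wait(T4) -> count=2 queue=[] holders={T4}
Final holders: {T4} -> 1 thread(s)

Answer: 1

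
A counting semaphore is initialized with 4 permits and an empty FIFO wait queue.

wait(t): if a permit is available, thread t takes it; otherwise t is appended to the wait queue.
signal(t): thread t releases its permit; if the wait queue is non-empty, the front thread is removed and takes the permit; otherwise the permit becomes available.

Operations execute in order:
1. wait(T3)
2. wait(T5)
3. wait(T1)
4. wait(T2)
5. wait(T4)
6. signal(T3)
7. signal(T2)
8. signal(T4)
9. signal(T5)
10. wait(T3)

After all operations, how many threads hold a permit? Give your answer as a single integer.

Step 1: wait(T3) -> count=3 queue=[] holders={T3}
Step 2: wait(T5) -> count=2 queue=[] holders={T3,T5}
Step 3: wait(T1) -> count=1 queue=[] holders={T1,T3,T5}
Step 4: wait(T2) -> count=0 queue=[] holders={T1,T2,T3,T5}
Step 5: wait(T4) -> count=0 queue=[T4] holders={T1,T2,T3,T5}
Step 6: signal(T3) -> count=0 queue=[] holders={T1,T2,T4,T5}
Step 7: signal(T2) -> count=1 queue=[] holders={T1,T4,T5}
Step 8: signal(T4) -> count=2 queue=[] holders={T1,T5}
Step 9: signal(T5) -> count=3 queue=[] holders={T1}
Step 10: wait(T3) -> count=2 queue=[] holders={T1,T3}
Final holders: {T1,T3} -> 2 thread(s)

Answer: 2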